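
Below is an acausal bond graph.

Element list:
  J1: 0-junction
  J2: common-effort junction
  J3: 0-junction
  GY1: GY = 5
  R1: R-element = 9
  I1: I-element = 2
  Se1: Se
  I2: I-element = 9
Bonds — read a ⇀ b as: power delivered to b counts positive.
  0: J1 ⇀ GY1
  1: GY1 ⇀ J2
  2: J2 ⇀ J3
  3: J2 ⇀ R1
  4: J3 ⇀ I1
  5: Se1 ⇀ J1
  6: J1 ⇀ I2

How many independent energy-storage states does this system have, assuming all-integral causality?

2  (I1, I2 all integral)

#5 stroke→J1  (source Se1 imposes e)
#0 stroke→GY1  (0-jn J1 has e-setter on 5)
#6 stroke→I2  (0-jn J1 has e-setter on 5)
#1 stroke→GY1  (GY GY1: same side as bond 0)
#4 stroke→I1  (prefer integral on I1)
#2 stroke→J3  (only one effort-in slot at J3)
#3 stroke→J2  (closing 0-jn rule on J2)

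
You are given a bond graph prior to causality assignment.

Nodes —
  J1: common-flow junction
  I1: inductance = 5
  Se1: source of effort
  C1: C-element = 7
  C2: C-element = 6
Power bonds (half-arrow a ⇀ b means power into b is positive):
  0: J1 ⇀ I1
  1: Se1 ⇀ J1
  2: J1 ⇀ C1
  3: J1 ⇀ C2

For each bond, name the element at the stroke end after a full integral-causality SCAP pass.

bond 1 stroke→J1  (Se1: effort source, stroke at far end)
bond 0 stroke→I1  (I1: I, integral causality)
bond 2 stroke→J1  (1-jn J1 has f-setter on 0)
bond 3 stroke→J1  (J1 flow already set via bond 0)

bond 0 →I1
bond 1 →J1
bond 2 →J1
bond 3 →J1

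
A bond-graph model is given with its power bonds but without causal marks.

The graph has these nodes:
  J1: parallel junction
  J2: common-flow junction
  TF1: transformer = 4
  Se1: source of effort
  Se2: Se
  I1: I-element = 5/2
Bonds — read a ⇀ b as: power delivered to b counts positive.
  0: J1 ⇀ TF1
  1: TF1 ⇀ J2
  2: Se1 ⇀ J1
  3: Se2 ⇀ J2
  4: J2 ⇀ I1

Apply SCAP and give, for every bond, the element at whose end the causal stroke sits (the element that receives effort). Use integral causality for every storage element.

β0 |TF1
β1 |J2
β2 |J1
β3 |J2
β4 |I1

b2 →J1  (Se1 fixes effort; stroke away)
b3 →J2  (Se2 fixes effort; stroke away)
b0 →TF1  (common-e at J1 fixed by 2)
b1 →J2  (TF1: transformer flips bond 0)
b4 →I1  (only one flow-in slot at J2)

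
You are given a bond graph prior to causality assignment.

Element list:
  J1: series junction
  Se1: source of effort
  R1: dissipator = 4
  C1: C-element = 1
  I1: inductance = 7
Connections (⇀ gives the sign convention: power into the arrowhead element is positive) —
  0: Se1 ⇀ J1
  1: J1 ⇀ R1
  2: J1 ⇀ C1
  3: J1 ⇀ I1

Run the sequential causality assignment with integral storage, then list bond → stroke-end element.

b0 |J1  (Se1 fixes effort; stroke away)
b2 |J1  (C1 outputs effort q/C1)
b3 |I1  (prefer integral on I1)
b1 |J1  (J1 flow already set via bond 3)

b0 stroke→J1
b1 stroke→J1
b2 stroke→J1
b3 stroke→I1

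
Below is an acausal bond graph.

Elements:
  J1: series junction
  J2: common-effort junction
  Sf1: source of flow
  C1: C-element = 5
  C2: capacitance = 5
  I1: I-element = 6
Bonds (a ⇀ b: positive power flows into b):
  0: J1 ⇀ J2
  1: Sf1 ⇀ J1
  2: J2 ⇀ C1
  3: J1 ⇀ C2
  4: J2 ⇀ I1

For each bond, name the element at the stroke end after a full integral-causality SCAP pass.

b1 →Sf1  (source Sf1 imposes f)
b0 →J1  (J1: bond 1 brought flow, rest push out)
b3 →J1  (common-f at J1 fixed by 1)
b2 →J2  (prefer integral on C1)
b4 →I1  (common-e at J2 fixed by 2)

b0 |J1
b1 |Sf1
b2 |J2
b3 |J1
b4 |I1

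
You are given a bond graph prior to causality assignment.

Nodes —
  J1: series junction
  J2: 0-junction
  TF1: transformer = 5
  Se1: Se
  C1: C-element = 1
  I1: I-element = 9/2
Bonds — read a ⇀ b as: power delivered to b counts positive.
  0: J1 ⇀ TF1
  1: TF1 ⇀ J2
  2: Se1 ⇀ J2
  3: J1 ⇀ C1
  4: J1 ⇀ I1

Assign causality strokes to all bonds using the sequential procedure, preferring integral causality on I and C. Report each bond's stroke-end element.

#2 |J2  (Se1 fixes effort; stroke away)
#1 |TF1  (J2: bond 2 brought effort, rest push out)
#0 |J1  (TF TF1: opposite of bond 1)
#3 |J1  (C1 outputs effort q/C1)
#4 |I1  (only one flow-in slot at J1)

bond 0 stroke at J1
bond 1 stroke at TF1
bond 2 stroke at J2
bond 3 stroke at J1
bond 4 stroke at I1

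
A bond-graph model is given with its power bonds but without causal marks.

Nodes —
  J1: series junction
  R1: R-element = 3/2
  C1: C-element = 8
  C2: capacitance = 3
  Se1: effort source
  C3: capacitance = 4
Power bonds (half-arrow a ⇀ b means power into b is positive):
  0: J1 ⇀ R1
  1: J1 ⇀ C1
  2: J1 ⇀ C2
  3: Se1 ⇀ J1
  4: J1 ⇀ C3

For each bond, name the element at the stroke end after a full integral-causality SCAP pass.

#3 |J1  (Se1 fixes effort; stroke away)
#1 |J1  (C1: C, integral causality)
#2 |J1  (C2 outputs effort q/C2)
#4 |J1  (prefer integral on C3)
#0 |R1  (only one flow-in slot at J1)

β0 stroke at R1
β1 stroke at J1
β2 stroke at J1
β3 stroke at J1
β4 stroke at J1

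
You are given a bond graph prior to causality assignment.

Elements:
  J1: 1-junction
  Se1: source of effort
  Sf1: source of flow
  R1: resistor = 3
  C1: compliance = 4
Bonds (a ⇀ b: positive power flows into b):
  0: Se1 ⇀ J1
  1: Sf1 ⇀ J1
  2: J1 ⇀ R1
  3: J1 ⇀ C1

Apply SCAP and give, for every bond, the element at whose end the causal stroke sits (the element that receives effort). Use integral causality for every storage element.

β0 stroke at J1
β1 stroke at Sf1
β2 stroke at J1
β3 stroke at J1

#0 stroke at J1  (Se1 fixes effort; stroke away)
#1 stroke at Sf1  (source Sf1 imposes f)
#2 stroke at J1  (1-jn J1 has f-setter on 1)
#3 stroke at J1  (J1 flow already set via bond 1)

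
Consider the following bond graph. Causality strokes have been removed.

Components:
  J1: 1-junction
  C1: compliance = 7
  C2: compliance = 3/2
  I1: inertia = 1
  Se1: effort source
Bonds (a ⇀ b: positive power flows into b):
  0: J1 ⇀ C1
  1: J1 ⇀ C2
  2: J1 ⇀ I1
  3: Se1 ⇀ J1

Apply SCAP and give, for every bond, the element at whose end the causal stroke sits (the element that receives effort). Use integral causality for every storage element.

β3 |J1  (Se1: effort source, stroke at far end)
β0 |J1  (prefer integral on C1)
β1 |J1  (C2 integral (e out))
β2 |I1  (closing 1-jn rule on J1)

#0 stroke at J1
#1 stroke at J1
#2 stroke at I1
#3 stroke at J1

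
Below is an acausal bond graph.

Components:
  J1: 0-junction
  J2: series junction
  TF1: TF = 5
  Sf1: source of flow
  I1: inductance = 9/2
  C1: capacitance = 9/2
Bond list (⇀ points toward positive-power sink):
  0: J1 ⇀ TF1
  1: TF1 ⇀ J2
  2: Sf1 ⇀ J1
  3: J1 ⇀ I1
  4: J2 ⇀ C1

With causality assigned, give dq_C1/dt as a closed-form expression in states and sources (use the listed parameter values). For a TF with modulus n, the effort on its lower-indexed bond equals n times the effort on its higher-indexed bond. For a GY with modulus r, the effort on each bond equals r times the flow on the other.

dq_C1/dt = 5*F_Sf1 - 10*p_I1/9

b2 stroke→Sf1  (Sf1 (Sf) sets flow on bond)
b3 stroke→I1  (I1 outputs flow p/I1)
b0 stroke→J1  (only one effort-in slot at J1)
b1 stroke→TF1  (through TF1, causality passes straight; one stroke at TF1)
b4 stroke→J2  (1-jn J2 has f-setter on 1)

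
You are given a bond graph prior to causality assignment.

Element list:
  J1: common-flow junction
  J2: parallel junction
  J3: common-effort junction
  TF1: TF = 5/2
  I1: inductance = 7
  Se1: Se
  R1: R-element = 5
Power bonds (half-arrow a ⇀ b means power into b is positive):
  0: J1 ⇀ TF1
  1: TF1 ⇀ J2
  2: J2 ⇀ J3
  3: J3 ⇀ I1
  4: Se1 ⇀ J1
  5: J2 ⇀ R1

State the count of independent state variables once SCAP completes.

bond 4 |J1  (Se1 fixes effort; stroke away)
bond 0 |TF1  (J1 needs exactly one f-in)
bond 1 |J2  (through TF1, causality passes straight; one stroke at TF1)
bond 2 |J3  (common-e at J2 fixed by 1)
bond 5 |R1  (common-e at J2 fixed by 1)
bond 3 |I1  (0-jn J3 has e-setter on 2)

1  (I1 all integral)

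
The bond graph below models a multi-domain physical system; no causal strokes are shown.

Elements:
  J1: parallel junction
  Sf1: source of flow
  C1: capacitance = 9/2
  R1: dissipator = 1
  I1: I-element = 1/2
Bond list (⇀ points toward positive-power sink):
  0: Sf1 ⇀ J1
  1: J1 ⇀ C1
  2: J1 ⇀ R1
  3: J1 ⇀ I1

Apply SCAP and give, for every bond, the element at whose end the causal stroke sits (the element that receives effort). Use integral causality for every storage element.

bond 0 stroke→Sf1  (source Sf1 imposes f)
bond 1 stroke→J1  (C1: C, integral causality)
bond 2 stroke→R1  (J1: bond 1 brought effort, rest push out)
bond 3 stroke→I1  (0-jn J1 has e-setter on 1)

bond 0 stroke→Sf1
bond 1 stroke→J1
bond 2 stroke→R1
bond 3 stroke→I1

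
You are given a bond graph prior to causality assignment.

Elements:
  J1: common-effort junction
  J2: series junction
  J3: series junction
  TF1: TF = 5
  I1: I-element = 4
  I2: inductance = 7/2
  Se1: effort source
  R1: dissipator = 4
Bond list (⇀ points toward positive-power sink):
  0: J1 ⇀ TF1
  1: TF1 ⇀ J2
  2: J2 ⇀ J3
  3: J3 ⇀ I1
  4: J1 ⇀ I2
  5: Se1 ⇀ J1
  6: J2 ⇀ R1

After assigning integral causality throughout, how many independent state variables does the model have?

#5 →J1  (Se1 (Se) sets effort on bond)
#0 →TF1  (0-jn J1 has e-setter on 5)
#4 →I2  (common-e at J1 fixed by 5)
#1 →J2  (TF TF1: opposite of bond 0)
#3 →I1  (I1: I, integral causality)
#2 →J3  (J3 flow already set via bond 3)
#6 →J2  (J2: bond 2 brought flow, rest push out)

2  (I1, I2 all integral)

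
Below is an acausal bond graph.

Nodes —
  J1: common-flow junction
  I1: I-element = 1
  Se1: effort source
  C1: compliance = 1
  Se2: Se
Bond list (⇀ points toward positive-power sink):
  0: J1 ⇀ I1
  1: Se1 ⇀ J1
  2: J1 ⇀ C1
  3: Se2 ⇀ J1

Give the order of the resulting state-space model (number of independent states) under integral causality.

#1 |J1  (Se1: effort source, stroke at far end)
#3 |J1  (Se2 (Se) sets effort on bond)
#0 |I1  (prefer integral on I1)
#2 |J1  (J1: bond 0 brought flow, rest push out)

2  (C1, I1 all integral)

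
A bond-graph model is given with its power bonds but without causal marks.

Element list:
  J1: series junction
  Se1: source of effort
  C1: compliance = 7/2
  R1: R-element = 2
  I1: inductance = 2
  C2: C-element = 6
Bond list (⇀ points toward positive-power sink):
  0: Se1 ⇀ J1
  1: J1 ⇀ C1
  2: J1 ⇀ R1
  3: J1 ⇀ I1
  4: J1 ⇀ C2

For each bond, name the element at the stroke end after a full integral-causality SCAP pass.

bond 0 →J1  (source Se1 imposes e)
bond 1 →J1  (prefer integral on C1)
bond 3 →I1  (I1 integral (f out))
bond 2 →J1  (common-f at J1 fixed by 3)
bond 4 →J1  (J1: bond 3 brought flow, rest push out)

#0 stroke→J1
#1 stroke→J1
#2 stroke→J1
#3 stroke→I1
#4 stroke→J1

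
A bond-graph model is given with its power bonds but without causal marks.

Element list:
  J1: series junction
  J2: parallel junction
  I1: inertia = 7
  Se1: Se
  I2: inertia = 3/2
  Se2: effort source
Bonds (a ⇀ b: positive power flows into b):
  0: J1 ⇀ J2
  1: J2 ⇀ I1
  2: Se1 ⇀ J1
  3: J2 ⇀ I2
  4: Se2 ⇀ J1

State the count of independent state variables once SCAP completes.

bond 2 stroke at J1  (Se1 (Se) sets effort on bond)
bond 4 stroke at J1  (Se2: effort source, stroke at far end)
bond 0 stroke at J2  (J1 needs exactly one f-in)
bond 1 stroke at I1  (0-jn J2 has e-setter on 0)
bond 3 stroke at I2  (J2 effort already set via bond 0)

2  (I1, I2 all integral)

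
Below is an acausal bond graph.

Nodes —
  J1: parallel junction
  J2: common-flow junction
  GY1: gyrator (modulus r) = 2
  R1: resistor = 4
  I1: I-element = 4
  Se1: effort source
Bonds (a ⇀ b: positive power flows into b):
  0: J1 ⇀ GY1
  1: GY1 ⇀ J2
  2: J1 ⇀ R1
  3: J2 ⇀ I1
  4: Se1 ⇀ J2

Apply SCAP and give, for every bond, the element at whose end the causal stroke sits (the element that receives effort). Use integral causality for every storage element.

#0 →J1
#1 →J2
#2 →R1
#3 →I1
#4 →J2

b4 stroke at J2  (Se1: effort source, stroke at far end)
b3 stroke at I1  (I1: I, integral causality)
b1 stroke at J2  (1-jn J2 has f-setter on 3)
b0 stroke at J1  (GY1: gyrator matches bond 1)
b2 stroke at R1  (common-e at J1 fixed by 0)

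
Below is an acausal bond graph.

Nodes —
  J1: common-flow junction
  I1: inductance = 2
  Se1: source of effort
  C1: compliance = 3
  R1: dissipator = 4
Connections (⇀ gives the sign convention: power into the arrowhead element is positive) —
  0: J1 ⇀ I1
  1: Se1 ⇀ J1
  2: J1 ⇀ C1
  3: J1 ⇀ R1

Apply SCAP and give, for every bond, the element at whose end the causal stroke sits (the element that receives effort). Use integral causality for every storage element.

β0 |I1
β1 |J1
β2 |J1
β3 |J1

bond 1 stroke→J1  (Se1 fixes effort; stroke away)
bond 0 stroke→I1  (prefer integral on I1)
bond 2 stroke→J1  (common-f at J1 fixed by 0)
bond 3 stroke→J1  (common-f at J1 fixed by 0)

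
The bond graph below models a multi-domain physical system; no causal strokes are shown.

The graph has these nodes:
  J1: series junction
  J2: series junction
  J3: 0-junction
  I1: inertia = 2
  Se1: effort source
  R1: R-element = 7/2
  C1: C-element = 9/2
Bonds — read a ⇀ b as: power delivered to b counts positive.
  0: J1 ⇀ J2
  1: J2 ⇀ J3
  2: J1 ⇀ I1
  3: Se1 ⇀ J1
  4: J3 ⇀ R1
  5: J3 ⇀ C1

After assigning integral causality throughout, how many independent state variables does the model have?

2  (C1, I1 all integral)

#3 →J1  (Se1 (Se) sets effort on bond)
#2 →I1  (prefer integral on I1)
#0 →J1  (1-jn J1 has f-setter on 2)
#1 →J2  (J2: bond 0 brought flow, rest push out)
#5 →J3  (C1 integral (e out))
#4 →R1  (J3: bond 5 brought effort, rest push out)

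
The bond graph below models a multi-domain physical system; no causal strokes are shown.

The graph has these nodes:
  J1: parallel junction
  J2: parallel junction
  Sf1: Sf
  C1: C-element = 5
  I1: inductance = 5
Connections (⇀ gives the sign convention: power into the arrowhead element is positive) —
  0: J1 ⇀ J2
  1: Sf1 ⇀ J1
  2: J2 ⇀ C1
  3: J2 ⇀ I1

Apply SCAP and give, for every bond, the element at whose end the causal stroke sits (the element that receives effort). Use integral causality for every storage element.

#0 →J1
#1 →Sf1
#2 →J2
#3 →I1

#1 stroke at Sf1  (Sf1 (Sf) sets flow on bond)
#0 stroke at J1  (only one effort-in slot at J1)
#2 stroke at J2  (prefer integral on C1)
#3 stroke at I1  (0-jn J2 has e-setter on 2)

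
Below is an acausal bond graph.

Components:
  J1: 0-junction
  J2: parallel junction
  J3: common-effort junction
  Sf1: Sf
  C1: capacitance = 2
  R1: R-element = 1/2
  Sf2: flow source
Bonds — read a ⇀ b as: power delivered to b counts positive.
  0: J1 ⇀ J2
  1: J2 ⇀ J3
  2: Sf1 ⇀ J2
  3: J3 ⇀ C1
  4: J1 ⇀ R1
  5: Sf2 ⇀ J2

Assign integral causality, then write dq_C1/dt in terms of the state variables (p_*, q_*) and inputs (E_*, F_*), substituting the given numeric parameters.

dq_C1/dt = F_Sf1 + F_Sf2 - q_C1

#2 →Sf1  (Sf1: flow source, stroke at near end)
#5 →Sf2  (Sf2 (Sf) sets flow on bond)
#3 →J3  (C1 outputs effort q/C1)
#1 →J2  (0-jn J3 has e-setter on 3)
#0 →J1  (0-jn J2 has e-setter on 1)
#4 →R1  (J1: bond 0 brought effort, rest push out)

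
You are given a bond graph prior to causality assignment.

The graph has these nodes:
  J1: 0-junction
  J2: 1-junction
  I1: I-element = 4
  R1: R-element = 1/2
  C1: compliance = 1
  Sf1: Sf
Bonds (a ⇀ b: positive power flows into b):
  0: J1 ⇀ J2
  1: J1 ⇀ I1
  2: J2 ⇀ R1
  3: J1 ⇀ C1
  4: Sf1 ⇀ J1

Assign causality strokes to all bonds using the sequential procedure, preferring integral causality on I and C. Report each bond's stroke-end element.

bond 0 |J2
bond 1 |I1
bond 2 |R1
bond 3 |J1
bond 4 |Sf1

b4 stroke→Sf1  (Sf1 (Sf) sets flow on bond)
b1 stroke→I1  (I1 integral (f out))
b3 stroke→J1  (C1 integral (e out))
b0 stroke→J2  (J1: bond 3 brought effort, rest push out)
b2 stroke→R1  (J2 needs exactly one f-in)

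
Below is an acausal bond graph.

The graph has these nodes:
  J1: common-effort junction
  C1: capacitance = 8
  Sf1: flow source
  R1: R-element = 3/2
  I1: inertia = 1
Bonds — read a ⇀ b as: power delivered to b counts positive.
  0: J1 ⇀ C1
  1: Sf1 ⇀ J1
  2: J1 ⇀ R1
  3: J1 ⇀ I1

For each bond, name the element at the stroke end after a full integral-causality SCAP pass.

bond 0 stroke→J1
bond 1 stroke→Sf1
bond 2 stroke→R1
bond 3 stroke→I1

bond 1 |Sf1  (source Sf1 imposes f)
bond 0 |J1  (prefer integral on C1)
bond 2 |R1  (J1: bond 0 brought effort, rest push out)
bond 3 |I1  (J1 effort already set via bond 0)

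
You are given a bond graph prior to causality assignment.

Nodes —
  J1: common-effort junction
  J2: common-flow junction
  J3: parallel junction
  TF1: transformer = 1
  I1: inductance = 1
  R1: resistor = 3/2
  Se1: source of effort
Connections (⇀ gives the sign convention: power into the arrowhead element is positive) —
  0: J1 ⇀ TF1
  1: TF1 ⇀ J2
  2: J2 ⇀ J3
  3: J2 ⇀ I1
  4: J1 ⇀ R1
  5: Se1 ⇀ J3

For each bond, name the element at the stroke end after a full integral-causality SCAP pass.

β5 |J3  (Se1: effort source, stroke at far end)
β2 |J2  (0-jn J3 has e-setter on 5)
β3 |I1  (I1 outputs flow p/I1)
β1 |J2  (common-f at J2 fixed by 3)
β0 |TF1  (TF1: transformer flips bond 1)
β4 |J1  (J1 needs exactly one e-in)

bond 0 |TF1
bond 1 |J2
bond 2 |J2
bond 3 |I1
bond 4 |J1
bond 5 |J3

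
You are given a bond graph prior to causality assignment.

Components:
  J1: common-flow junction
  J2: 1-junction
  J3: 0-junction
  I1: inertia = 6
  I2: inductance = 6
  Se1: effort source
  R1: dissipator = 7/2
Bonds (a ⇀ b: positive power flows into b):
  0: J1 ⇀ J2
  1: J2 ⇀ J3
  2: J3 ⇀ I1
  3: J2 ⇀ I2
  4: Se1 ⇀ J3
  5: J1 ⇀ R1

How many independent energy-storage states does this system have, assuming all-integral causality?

bond 4 |J3  (source Se1 imposes e)
bond 1 |J2  (common-e at J3 fixed by 4)
bond 2 |I1  (0-jn J3 has e-setter on 4)
bond 3 |I2  (I2: I, integral causality)
bond 0 |J2  (1-jn J2 has f-setter on 3)
bond 5 |J1  (common-f at J1 fixed by 0)

2  (I1, I2 all integral)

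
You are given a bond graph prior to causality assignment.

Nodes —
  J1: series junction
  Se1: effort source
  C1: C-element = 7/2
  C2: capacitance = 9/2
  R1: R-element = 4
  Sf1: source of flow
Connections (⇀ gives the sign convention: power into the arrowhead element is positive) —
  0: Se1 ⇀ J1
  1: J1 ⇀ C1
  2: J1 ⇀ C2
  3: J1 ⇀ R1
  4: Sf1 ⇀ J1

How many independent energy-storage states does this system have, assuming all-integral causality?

bond 0 →J1  (Se1 (Se) sets effort on bond)
bond 4 →Sf1  (Sf1: flow source, stroke at near end)
bond 1 →J1  (1-jn J1 has f-setter on 4)
bond 2 →J1  (J1 flow already set via bond 4)
bond 3 →J1  (1-jn J1 has f-setter on 4)

2  (C1, C2 all integral)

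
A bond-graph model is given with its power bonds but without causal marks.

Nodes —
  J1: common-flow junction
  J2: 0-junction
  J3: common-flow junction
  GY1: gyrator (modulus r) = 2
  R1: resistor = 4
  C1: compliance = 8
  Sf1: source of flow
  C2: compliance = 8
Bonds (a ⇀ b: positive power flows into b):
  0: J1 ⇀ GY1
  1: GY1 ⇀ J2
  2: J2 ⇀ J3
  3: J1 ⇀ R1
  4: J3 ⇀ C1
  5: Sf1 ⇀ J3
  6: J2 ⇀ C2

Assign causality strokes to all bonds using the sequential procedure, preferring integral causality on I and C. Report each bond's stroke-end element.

β0 |GY1
β1 |GY1
β2 |J3
β3 |J1
β4 |J3
β5 |Sf1
β6 |J2

b5 |Sf1  (source Sf1 imposes f)
b2 |J3  (1-jn J3 has f-setter on 5)
b4 |J3  (common-f at J3 fixed by 5)
b6 |J2  (prefer integral on C2)
b1 |GY1  (J2: bond 6 brought effort, rest push out)
b0 |GY1  (GY GY1: same side as bond 1)
b3 |J1  (J1 flow already set via bond 0)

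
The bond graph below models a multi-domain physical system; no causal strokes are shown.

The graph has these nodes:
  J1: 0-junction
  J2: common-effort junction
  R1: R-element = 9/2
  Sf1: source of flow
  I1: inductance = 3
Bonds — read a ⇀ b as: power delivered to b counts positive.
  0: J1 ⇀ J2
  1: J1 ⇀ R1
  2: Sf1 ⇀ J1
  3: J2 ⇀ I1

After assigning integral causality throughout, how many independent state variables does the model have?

1  (I1 all integral)

bond 2 →Sf1  (Sf1 (Sf) sets flow on bond)
bond 3 →I1  (I1: I, integral causality)
bond 0 →J2  (J2 needs exactly one e-in)
bond 1 →J1  (closing 0-jn rule on J1)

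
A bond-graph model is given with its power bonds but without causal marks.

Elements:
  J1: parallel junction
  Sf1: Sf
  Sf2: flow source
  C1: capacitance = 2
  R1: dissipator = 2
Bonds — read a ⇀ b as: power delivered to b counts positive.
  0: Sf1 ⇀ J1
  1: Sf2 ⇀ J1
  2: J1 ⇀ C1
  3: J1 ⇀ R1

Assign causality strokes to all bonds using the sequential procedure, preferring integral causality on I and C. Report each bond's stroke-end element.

bond 0 →Sf1  (Sf1 fixes flow; stroke at Sf1)
bond 1 →Sf2  (Sf2 fixes flow; stroke at Sf2)
bond 2 →J1  (C1: C, integral causality)
bond 3 →R1  (J1 effort already set via bond 2)

b0 →Sf1
b1 →Sf2
b2 →J1
b3 →R1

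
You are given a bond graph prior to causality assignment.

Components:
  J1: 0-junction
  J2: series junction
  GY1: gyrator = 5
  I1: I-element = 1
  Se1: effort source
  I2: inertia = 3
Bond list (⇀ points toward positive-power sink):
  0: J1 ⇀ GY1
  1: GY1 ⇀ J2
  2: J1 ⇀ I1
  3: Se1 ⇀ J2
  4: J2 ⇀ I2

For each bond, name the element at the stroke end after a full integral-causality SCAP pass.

b3 |J2  (Se1 (Se) sets effort on bond)
b2 |I1  (prefer integral on I1)
b0 |J1  (J1 needs exactly one e-in)
b1 |J2  (GY1: gyrator matches bond 0)
b4 |I2  (J2 needs exactly one f-in)

#0 stroke→J1
#1 stroke→J2
#2 stroke→I1
#3 stroke→J2
#4 stroke→I2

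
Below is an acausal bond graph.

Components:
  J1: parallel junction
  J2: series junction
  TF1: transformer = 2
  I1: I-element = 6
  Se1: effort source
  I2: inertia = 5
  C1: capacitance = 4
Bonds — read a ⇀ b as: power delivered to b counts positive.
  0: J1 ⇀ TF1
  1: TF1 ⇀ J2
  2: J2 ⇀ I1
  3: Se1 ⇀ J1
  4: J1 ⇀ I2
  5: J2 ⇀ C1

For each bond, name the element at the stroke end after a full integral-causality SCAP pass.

#3 →J1  (Se1 (Se) sets effort on bond)
#0 →TF1  (0-jn J1 has e-setter on 3)
#4 →I2  (0-jn J1 has e-setter on 3)
#1 →J2  (through TF1, causality passes straight; one stroke at TF1)
#2 →I1  (prefer integral on I1)
#5 →J2  (J2 flow already set via bond 2)

bond 0 |TF1
bond 1 |J2
bond 2 |I1
bond 3 |J1
bond 4 |I2
bond 5 |J2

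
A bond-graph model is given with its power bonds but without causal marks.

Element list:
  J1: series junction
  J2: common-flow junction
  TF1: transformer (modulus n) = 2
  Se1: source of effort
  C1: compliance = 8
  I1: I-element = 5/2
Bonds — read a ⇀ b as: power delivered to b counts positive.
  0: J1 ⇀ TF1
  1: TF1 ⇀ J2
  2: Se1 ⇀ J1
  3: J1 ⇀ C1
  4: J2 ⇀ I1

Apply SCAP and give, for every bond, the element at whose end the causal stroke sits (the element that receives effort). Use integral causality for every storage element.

bond 0 stroke→TF1
bond 1 stroke→J2
bond 2 stroke→J1
bond 3 stroke→J1
bond 4 stroke→I1

#2 stroke at J1  (Se1 (Se) sets effort on bond)
#3 stroke at J1  (prefer integral on C1)
#0 stroke at TF1  (only one flow-in slot at J1)
#1 stroke at J2  (through TF1, causality passes straight; one stroke at TF1)
#4 stroke at I1  (J2: last free bond brings flow in)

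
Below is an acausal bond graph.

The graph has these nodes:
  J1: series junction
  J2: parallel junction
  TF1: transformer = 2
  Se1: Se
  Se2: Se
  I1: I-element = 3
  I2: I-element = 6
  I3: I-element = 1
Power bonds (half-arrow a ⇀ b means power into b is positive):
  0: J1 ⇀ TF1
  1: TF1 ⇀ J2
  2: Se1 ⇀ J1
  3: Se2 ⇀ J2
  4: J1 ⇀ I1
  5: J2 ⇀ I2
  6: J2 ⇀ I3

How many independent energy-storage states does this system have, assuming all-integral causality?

β2 |J1  (Se1 fixes effort; stroke away)
β3 |J2  (Se2: effort source, stroke at far end)
β1 |TF1  (J2 effort already set via bond 3)
β5 |I2  (common-e at J2 fixed by 3)
β6 |I3  (common-e at J2 fixed by 3)
β0 |J1  (TF1: transformer flips bond 1)
β4 |I1  (J1 needs exactly one f-in)

3  (I1, I2, I3 all integral)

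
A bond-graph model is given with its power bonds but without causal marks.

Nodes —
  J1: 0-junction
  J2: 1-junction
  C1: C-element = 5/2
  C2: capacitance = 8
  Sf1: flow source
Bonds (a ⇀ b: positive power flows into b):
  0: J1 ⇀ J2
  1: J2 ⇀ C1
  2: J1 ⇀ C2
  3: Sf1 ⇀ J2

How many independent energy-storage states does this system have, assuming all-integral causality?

b3 →Sf1  (source Sf1 imposes f)
b0 →J2  (J2: bond 3 brought flow, rest push out)
b1 →J2  (common-f at J2 fixed by 3)
b2 →J1  (closing 0-jn rule on J1)

2  (C1, C2 all integral)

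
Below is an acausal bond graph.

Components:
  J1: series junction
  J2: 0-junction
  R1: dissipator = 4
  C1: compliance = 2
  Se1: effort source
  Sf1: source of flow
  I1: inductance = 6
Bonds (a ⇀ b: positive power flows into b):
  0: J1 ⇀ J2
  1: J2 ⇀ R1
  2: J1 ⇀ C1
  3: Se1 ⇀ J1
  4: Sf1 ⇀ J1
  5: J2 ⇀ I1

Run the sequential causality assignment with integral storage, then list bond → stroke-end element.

bond 3 stroke at J1  (Se1: effort source, stroke at far end)
bond 4 stroke at Sf1  (Sf1 fixes flow; stroke at Sf1)
bond 0 stroke at J1  (J1: bond 4 brought flow, rest push out)
bond 2 stroke at J1  (J1 flow already set via bond 4)
bond 5 stroke at I1  (I1 outputs flow p/I1)
bond 1 stroke at J2  (only one effort-in slot at J2)

b0 |J1
b1 |J2
b2 |J1
b3 |J1
b4 |Sf1
b5 |I1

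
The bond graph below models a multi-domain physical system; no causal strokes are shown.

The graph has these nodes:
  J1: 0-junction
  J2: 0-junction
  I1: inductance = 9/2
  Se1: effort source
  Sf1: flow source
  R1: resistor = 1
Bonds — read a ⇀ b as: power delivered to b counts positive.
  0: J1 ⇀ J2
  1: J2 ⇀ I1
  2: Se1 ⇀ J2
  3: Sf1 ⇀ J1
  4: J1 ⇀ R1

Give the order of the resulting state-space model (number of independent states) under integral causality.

1  (I1 all integral)

b2 stroke→J2  (Se1: effort source, stroke at far end)
b3 stroke→Sf1  (Sf1: flow source, stroke at near end)
b0 stroke→J1  (J2: bond 2 brought effort, rest push out)
b1 stroke→I1  (common-e at J2 fixed by 2)
b4 stroke→R1  (J1: bond 0 brought effort, rest push out)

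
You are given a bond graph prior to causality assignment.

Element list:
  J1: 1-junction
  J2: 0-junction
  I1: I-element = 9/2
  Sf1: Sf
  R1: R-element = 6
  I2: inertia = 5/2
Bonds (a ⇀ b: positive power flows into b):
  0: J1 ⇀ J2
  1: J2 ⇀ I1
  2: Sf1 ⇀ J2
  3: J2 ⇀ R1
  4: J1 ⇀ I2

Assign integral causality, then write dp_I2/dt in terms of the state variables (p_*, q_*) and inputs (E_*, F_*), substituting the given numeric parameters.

dp_I2/dt = -6*F_Sf1 + 4*p_I1/3 - 12*p_I2/5

#2 |Sf1  (Sf1 (Sf) sets flow on bond)
#1 |I1  (I1 integral (f out))
#4 |I2  (I2: I, integral causality)
#0 |J1  (J1: bond 4 brought flow, rest push out)
#3 |J2  (J2: last free bond brings effort in)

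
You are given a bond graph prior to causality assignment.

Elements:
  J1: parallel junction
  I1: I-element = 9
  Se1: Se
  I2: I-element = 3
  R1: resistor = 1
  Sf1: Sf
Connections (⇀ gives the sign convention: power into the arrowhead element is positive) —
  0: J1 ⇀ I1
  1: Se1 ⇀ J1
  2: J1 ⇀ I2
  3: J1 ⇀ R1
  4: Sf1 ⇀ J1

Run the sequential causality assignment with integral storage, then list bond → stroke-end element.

#0 stroke at I1
#1 stroke at J1
#2 stroke at I2
#3 stroke at R1
#4 stroke at Sf1

β1 →J1  (Se1: effort source, stroke at far end)
β4 →Sf1  (Sf1: flow source, stroke at near end)
β0 →I1  (0-jn J1 has e-setter on 1)
β2 →I2  (0-jn J1 has e-setter on 1)
β3 →R1  (J1: bond 1 brought effort, rest push out)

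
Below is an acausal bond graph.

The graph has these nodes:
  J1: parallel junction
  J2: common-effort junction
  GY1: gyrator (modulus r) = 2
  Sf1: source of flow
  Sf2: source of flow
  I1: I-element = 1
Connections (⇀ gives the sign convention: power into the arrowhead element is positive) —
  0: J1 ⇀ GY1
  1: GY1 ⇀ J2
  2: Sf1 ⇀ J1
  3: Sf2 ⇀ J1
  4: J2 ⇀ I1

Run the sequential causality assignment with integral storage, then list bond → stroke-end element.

bond 2 stroke→Sf1  (source Sf1 imposes f)
bond 3 stroke→Sf2  (Sf2: flow source, stroke at near end)
bond 0 stroke→J1  (only one effort-in slot at J1)
bond 1 stroke→J2  (GY1 both-in/both-out from 0)
bond 4 stroke→I1  (0-jn J2 has e-setter on 1)

β0 |J1
β1 |J2
β2 |Sf1
β3 |Sf2
β4 |I1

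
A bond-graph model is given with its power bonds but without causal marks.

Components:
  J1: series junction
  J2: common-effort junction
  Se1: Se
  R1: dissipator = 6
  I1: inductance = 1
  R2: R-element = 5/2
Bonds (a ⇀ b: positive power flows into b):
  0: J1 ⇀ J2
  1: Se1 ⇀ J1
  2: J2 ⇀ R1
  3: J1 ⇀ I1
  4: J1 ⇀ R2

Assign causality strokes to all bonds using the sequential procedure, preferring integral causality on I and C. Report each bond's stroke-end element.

β1 stroke→J1  (source Se1 imposes e)
β3 stroke→I1  (I1 integral (f out))
β0 stroke→J1  (J1 flow already set via bond 3)
β4 stroke→J1  (J1: bond 3 brought flow, rest push out)
β2 stroke→J2  (J2: last free bond brings effort in)

bond 0 stroke→J1
bond 1 stroke→J1
bond 2 stroke→J2
bond 3 stroke→I1
bond 4 stroke→J1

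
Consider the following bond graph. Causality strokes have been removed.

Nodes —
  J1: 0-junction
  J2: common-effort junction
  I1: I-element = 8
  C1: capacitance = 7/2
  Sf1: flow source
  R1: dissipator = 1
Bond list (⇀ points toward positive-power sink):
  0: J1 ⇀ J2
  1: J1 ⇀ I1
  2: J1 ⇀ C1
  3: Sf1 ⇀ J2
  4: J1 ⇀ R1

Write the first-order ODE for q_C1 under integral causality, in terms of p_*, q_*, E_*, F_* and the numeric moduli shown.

dq_C1/dt = F_Sf1 - p_I1/8 - 2*q_C1/7

bond 3 stroke at Sf1  (Sf1: flow source, stroke at near end)
bond 0 stroke at J2  (only one effort-in slot at J2)
bond 1 stroke at I1  (I1 outputs flow p/I1)
bond 2 stroke at J1  (C1: C, integral causality)
bond 4 stroke at R1  (J1 effort already set via bond 2)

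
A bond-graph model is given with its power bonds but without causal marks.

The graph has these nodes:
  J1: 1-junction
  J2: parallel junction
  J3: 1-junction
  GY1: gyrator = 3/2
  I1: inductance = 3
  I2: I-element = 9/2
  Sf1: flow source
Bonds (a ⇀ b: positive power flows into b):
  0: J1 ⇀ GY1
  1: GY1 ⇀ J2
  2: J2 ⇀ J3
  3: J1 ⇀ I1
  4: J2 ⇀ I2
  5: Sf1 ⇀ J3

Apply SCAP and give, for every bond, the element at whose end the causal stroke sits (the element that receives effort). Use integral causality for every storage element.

bond 0 stroke→J1
bond 1 stroke→J2
bond 2 stroke→J3
bond 3 stroke→I1
bond 4 stroke→I2
bond 5 stroke→Sf1

b5 stroke at Sf1  (Sf1 (Sf) sets flow on bond)
b2 stroke at J3  (J3 flow already set via bond 5)
b3 stroke at I1  (I1 integral (f out))
b0 stroke at J1  (J1 flow already set via bond 3)
b1 stroke at J2  (GY1: gyrator matches bond 0)
b4 stroke at I2  (J2: bond 1 brought effort, rest push out)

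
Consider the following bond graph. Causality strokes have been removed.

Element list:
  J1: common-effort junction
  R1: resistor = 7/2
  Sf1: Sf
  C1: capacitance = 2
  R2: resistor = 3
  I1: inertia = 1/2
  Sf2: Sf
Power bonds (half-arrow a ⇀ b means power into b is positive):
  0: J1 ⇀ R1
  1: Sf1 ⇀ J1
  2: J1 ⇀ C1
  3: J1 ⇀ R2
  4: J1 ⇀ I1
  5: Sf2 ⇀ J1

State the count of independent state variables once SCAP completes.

2  (C1, I1 all integral)

b1 stroke at Sf1  (Sf1: flow source, stroke at near end)
b5 stroke at Sf2  (source Sf2 imposes f)
b2 stroke at J1  (C1 integral (e out))
b0 stroke at R1  (common-e at J1 fixed by 2)
b3 stroke at R2  (J1: bond 2 brought effort, rest push out)
b4 stroke at I1  (J1: bond 2 brought effort, rest push out)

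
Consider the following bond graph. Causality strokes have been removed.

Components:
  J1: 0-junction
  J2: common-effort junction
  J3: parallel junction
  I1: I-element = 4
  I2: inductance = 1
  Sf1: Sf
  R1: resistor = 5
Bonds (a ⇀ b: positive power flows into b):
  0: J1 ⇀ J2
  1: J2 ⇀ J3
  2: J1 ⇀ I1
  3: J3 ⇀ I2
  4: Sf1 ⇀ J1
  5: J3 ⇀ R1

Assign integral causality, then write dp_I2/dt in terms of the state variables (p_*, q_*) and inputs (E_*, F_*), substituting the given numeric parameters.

dp_I2/dt = 5*F_Sf1 - 5*p_I1/4 - 5*p_I2

#4 |Sf1  (Sf1 fixes flow; stroke at Sf1)
#2 |I1  (prefer integral on I1)
#0 |J1  (closing 0-jn rule on J1)
#1 |J2  (J2 needs exactly one e-in)
#3 |I2  (I2 outputs flow p/I2)
#5 |J3  (only one effort-in slot at J3)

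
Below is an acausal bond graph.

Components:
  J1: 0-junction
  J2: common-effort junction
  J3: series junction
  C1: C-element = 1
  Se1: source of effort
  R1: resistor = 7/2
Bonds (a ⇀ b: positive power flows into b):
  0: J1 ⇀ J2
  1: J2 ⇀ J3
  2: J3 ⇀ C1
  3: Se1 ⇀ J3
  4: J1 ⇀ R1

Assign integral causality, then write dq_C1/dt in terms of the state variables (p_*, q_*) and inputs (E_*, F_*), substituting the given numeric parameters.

dq_C1/dt = 2*E_Se1/7 - 2*q_C1/7

β3 |J3  (Se1 (Se) sets effort on bond)
β2 |J3  (C1: C, integral causality)
β1 |J2  (only one flow-in slot at J3)
β0 |J1  (J2 effort already set via bond 1)
β4 |R1  (J1: bond 0 brought effort, rest push out)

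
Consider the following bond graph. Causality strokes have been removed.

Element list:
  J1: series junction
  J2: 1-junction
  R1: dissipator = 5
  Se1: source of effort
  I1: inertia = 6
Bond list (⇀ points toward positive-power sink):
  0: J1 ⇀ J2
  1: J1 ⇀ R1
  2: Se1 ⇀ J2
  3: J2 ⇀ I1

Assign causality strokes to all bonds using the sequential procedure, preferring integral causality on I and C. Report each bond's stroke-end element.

bond 2 →J2  (source Se1 imposes e)
bond 3 →I1  (I1 integral (f out))
bond 0 →J2  (J2: bond 3 brought flow, rest push out)
bond 1 →J1  (J1: bond 0 brought flow, rest push out)

β0 stroke→J2
β1 stroke→J1
β2 stroke→J2
β3 stroke→I1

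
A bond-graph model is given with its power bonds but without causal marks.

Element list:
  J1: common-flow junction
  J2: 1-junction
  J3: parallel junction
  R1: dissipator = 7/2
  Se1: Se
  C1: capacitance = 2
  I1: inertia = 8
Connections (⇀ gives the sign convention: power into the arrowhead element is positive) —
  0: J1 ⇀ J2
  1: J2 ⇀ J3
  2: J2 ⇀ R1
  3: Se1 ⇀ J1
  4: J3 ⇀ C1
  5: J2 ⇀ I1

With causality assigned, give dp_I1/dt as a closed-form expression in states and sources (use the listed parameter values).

β3 →J1  (source Se1 imposes e)
β0 →J2  (J1: last free bond brings flow in)
β4 →J3  (C1: C, integral causality)
β1 →J2  (common-e at J3 fixed by 4)
β5 →I1  (prefer integral on I1)
β2 →J2  (common-f at J2 fixed by 5)

dp_I1/dt = E_Se1 - 7*p_I1/16 - q_C1/2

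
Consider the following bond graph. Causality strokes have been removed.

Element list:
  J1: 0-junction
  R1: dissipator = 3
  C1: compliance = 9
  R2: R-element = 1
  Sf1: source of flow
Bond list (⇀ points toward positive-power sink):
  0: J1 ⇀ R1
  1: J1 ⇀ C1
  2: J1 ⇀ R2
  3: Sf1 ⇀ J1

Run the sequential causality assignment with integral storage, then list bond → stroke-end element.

b0 |R1
b1 |J1
b2 |R2
b3 |Sf1

bond 3 |Sf1  (Sf1 fixes flow; stroke at Sf1)
bond 1 |J1  (C1 outputs effort q/C1)
bond 0 |R1  (J1 effort already set via bond 1)
bond 2 |R2  (common-e at J1 fixed by 1)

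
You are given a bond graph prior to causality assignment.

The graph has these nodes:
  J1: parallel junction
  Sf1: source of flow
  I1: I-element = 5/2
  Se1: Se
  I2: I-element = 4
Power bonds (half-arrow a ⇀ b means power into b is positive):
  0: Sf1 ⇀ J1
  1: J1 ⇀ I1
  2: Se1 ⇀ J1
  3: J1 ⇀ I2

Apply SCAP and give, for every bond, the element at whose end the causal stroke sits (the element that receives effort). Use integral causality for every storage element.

#0 stroke at Sf1  (Sf1 (Sf) sets flow on bond)
#2 stroke at J1  (Se1 fixes effort; stroke away)
#1 stroke at I1  (J1: bond 2 brought effort, rest push out)
#3 stroke at I2  (common-e at J1 fixed by 2)

β0 |Sf1
β1 |I1
β2 |J1
β3 |I2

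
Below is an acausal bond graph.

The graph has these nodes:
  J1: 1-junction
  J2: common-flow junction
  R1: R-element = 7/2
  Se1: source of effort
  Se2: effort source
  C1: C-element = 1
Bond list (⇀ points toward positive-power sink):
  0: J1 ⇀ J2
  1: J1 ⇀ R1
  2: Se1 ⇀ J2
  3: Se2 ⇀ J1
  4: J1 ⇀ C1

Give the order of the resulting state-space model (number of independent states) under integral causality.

1  (C1 all integral)

β2 |J2  (source Se1 imposes e)
β3 |J1  (source Se2 imposes e)
β0 |J1  (J2: last free bond brings flow in)
β4 |J1  (C1: C, integral causality)
β1 |R1  (closing 1-jn rule on J1)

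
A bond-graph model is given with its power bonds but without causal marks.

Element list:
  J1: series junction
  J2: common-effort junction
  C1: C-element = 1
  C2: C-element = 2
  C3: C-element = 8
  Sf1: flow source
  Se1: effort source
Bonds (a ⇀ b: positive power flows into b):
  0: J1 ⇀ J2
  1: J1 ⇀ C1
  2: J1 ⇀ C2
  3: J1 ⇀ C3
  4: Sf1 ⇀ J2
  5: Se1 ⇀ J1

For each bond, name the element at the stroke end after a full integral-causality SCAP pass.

bond 4 stroke→Sf1  (source Sf1 imposes f)
bond 5 stroke→J1  (source Se1 imposes e)
bond 0 stroke→J2  (closing 0-jn rule on J2)
bond 1 stroke→J1  (J1: bond 0 brought flow, rest push out)
bond 2 stroke→J1  (J1: bond 0 brought flow, rest push out)
bond 3 stroke→J1  (common-f at J1 fixed by 0)

#0 stroke at J2
#1 stroke at J1
#2 stroke at J1
#3 stroke at J1
#4 stroke at Sf1
#5 stroke at J1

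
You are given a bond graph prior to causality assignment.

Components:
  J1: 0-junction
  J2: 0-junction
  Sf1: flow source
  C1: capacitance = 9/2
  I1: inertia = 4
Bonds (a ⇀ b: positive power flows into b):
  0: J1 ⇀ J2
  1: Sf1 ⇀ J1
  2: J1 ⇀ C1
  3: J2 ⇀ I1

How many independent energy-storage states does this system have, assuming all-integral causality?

2  (C1, I1 all integral)

b1 →Sf1  (source Sf1 imposes f)
b2 →J1  (C1 integral (e out))
b0 →J2  (common-e at J1 fixed by 2)
b3 →I1  (0-jn J2 has e-setter on 0)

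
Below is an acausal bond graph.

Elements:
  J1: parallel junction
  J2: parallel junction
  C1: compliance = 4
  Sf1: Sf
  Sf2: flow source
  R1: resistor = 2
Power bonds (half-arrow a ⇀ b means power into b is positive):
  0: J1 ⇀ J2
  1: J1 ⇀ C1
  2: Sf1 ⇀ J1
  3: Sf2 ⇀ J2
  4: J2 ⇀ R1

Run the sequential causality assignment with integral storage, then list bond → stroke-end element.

bond 2 stroke at Sf1  (source Sf1 imposes f)
bond 3 stroke at Sf2  (Sf2 fixes flow; stroke at Sf2)
bond 1 stroke at J1  (C1 integral (e out))
bond 0 stroke at J2  (J1: bond 1 brought effort, rest push out)
bond 4 stroke at R1  (J2 effort already set via bond 0)

#0 →J2
#1 →J1
#2 →Sf1
#3 →Sf2
#4 →R1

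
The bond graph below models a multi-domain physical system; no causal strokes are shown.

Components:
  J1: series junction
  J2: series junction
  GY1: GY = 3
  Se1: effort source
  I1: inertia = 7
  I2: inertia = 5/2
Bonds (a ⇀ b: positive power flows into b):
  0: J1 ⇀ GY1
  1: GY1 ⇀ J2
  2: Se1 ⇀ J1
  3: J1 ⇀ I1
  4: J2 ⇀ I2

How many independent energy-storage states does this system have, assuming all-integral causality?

β2 |J1  (source Se1 imposes e)
β3 |I1  (I1 integral (f out))
β0 |J1  (1-jn J1 has f-setter on 3)
β1 |J2  (GY GY1: same side as bond 0)
β4 |I2  (J2: last free bond brings flow in)

2  (I1, I2 all integral)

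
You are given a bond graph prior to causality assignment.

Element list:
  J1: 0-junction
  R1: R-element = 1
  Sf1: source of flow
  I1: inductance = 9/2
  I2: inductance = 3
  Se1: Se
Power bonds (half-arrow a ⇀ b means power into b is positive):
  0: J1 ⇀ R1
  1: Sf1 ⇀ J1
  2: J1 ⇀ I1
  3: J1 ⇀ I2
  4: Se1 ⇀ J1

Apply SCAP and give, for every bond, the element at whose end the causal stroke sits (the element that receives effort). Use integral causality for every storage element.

bond 0 stroke at R1
bond 1 stroke at Sf1
bond 2 stroke at I1
bond 3 stroke at I2
bond 4 stroke at J1

β1 →Sf1  (Sf1 fixes flow; stroke at Sf1)
β4 →J1  (Se1 (Se) sets effort on bond)
β0 →R1  (J1 effort already set via bond 4)
β2 →I1  (common-e at J1 fixed by 4)
β3 →I2  (J1: bond 4 brought effort, rest push out)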